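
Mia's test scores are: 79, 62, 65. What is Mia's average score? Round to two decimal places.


Add the scores:
79 + 62 + 65 = 206
Divide by the number of tests:
206 / 3 = 68.6666... ≈ 68.67

68.67


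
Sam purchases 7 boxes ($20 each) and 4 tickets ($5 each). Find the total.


Cost of boxes:
7 x $20 = $140
Cost of tickets:
4 x $5 = $20
Add both:
$140 + $20 = $160

$160


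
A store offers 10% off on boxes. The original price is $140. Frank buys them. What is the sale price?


Calculate the discount amount:
10% of $140 = $14
Subtract from original:
$140 - $14 = $126

$126


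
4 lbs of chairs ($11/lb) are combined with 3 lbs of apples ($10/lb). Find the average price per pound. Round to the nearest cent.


Cost of chairs:
4 x $11 = $44
Cost of apples:
3 x $10 = $30
Total cost: $44 + $30 = $74
Total weight: 7 lbs
Average: $74 / 7 = $10.5714... ≈ $10.57/lb

$10.57/lb


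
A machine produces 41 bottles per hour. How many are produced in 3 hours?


Production rate: 41 bottles per hour
Time: 3 hours
Total: 41 x 3 = 123 bottles

123 bottles


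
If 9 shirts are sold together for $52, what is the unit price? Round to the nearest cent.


Total cost: $52
Number of items: 9
Unit price: $52 / 9 = $5.7777... ≈ $5.78

$5.78


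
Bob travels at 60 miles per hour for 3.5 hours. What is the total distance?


Use the formula: distance = speed x time
Speed = 60 mph, Time = 3.5 hours
60 x 3.5 = 210 miles

210 miles


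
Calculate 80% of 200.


Convert percentage to decimal:
80% = 0.8
Multiply:
200 x 0.8 = 160

160


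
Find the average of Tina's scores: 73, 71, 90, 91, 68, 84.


Add the scores:
73 + 71 + 90 + 91 + 68 + 84 = 477
Divide by the number of tests:
477 / 6 = 79.5

79.5


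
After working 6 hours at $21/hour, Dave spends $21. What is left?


Calculate earnings:
6 x $21 = $126
Subtract spending:
$126 - $21 = $105

$105


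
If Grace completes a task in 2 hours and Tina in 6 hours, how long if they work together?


Grace's rate: 1/2 of the job per hour
Tina's rate: 1/6 of the job per hour
Combined rate: 1/2 + 1/6 = 2/3 per hour
Time = 1 / (2/3) = 3/2 = 1.5 hours

1.5 hours


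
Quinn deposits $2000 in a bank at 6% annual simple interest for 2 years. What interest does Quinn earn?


Use the formula I = P x R x T / 100
P x R x T = 2000 x 6 x 2 = 24000
I = 24000 / 100 = $240

$240


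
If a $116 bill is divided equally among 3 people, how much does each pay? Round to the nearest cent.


Total bill: $116
Number of people: 3
Each pays: $116 / 3 = $38.6666... ≈ $38.67

$38.67


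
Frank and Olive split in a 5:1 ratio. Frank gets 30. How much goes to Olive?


Find the multiplier:
30 / 5 = 6
Apply to Olive's share:
1 x 6 = 6

6


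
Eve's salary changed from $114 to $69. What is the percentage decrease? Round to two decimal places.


Find the absolute change:
|69 - 114| = 45
Divide by original and multiply by 100:
45 / 114 x 100 = 39.4736...% ≈ 39.47%

39.47%


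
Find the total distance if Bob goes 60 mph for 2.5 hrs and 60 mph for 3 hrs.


Leg 1 distance:
60 x 2.5 = 150 miles
Leg 2 distance:
60 x 3 = 180 miles
Total distance:
150 + 180 = 330 miles

330 miles


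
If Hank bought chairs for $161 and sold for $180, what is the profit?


Selling price = $180
Cost price = $161
Profit = selling price - cost price:
Profit = $180 - $161 = $19

$19


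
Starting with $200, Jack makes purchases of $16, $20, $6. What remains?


Add up expenses:
$16 + $20 + $6 = $42
Subtract from budget:
$200 - $42 = $158

$158


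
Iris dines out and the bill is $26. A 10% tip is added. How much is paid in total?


Calculate the tip:
10% of $26 = $2.60
Add tip to meal cost:
$26 + $2.60 = $28.60

$28.60


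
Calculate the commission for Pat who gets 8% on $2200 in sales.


Convert rate to decimal:
8% = 0.08
Multiply by sales:
$2200 x 0.08 = $176

$176


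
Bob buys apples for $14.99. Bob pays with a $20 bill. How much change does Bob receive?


Start with the amount paid:
$20
Subtract the price:
$20 - $14.99 = $5.01

$5.01


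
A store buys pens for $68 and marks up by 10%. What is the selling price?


Calculate the markup amount:
10% of $68 = $6.80
Add to cost:
$68 + $6.80 = $74.80

$74.80


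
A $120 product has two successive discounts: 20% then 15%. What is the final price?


First discount:
20% of $120 = $24
Price after first discount:
$120 - $24 = $96
Second discount:
15% of $96 = $14.40
Final price:
$96 - $14.40 = $81.60

$81.60


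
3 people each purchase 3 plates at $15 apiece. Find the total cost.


Cost per person:
3 x $15 = $45
Group total:
3 x $45 = $135

$135


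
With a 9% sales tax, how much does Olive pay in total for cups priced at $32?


Calculate the tax:
9% of $32 = $2.88
Add tax to price:
$32 + $2.88 = $34.88

$34.88


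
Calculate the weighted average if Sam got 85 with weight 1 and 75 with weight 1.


Weighted sum:
1 x 85 + 1 x 75 = 160
Total weight:
1 + 1 = 2
Weighted average:
160 / 2 = 80

80


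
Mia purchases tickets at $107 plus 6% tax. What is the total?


Calculate the tax:
6% of $107 = $6.42
Add tax to price:
$107 + $6.42 = $113.42

$113.42


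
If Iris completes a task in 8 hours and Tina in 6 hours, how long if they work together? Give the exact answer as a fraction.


Iris's rate: 1/8 of the job per hour
Tina's rate: 1/6 of the job per hour
Combined rate: 1/8 + 1/6 = 7/24 per hour
Time = 1 / (7/24) = 24/7 hours (≈ 3.43 hours)

24/7 hours


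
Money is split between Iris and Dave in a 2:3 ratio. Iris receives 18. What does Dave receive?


Find the multiplier:
18 / 2 = 9
Apply to Dave's share:
3 x 9 = 27

27


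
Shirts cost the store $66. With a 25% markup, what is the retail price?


Calculate the markup amount:
25% of $66 = $16.50
Add to cost:
$66 + $16.50 = $82.50

$82.50


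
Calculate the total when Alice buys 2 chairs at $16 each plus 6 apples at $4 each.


Cost of chairs:
2 x $16 = $32
Cost of apples:
6 x $4 = $24
Add both:
$32 + $24 = $56

$56


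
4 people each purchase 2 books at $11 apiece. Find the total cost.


Cost per person:
2 x $11 = $22
Group total:
4 x $22 = $88

$88


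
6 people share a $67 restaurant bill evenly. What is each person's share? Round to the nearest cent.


Total bill: $67
Number of people: 6
Each pays: $67 / 6 = $11.1666... ≈ $11.17

$11.17


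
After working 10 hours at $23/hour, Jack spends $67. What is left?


Calculate earnings:
10 x $23 = $230
Subtract spending:
$230 - $67 = $163

$163


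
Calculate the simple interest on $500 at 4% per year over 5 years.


Use the formula I = P x R x T / 100
P x R x T = 500 x 4 x 5 = 10000
I = 10000 / 100 = $100

$100


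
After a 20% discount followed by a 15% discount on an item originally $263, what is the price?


First discount:
20% of $263 = $52.60
Price after first discount:
$263 - $52.60 = $210.40
Second discount:
15% of $210.40 = $31.56
Final price:
$210.40 - $31.56 = $178.84

$178.84


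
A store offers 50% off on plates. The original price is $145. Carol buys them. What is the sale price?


Calculate the discount amount:
50% of $145 = $72.50
Subtract from original:
$145 - $72.50 = $72.50

$72.50


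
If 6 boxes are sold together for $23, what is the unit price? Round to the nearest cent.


Total cost: $23
Number of items: 6
Unit price: $23 / 6 = $3.8333... ≈ $3.83

$3.83


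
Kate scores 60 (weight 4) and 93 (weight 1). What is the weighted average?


Weighted sum:
4 x 60 + 1 x 93 = 333
Total weight:
4 + 1 = 5
Weighted average:
333 / 5 = 66.6

66.6


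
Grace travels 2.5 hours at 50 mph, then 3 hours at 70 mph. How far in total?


Leg 1 distance:
50 x 2.5 = 125 miles
Leg 2 distance:
70 x 3 = 210 miles
Total distance:
125 + 210 = 335 miles

335 miles


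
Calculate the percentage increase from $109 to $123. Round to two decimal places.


Find the absolute change:
|123 - 109| = 14
Divide by original and multiply by 100:
14 / 109 x 100 = 12.8440...% ≈ 12.84%

12.84%


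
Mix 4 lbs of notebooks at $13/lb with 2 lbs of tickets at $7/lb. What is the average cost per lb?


Cost of notebooks:
4 x $13 = $52
Cost of tickets:
2 x $7 = $14
Total cost: $52 + $14 = $66
Total weight: 6 lbs
Average: $66 / 6 = $11/lb

$11/lb


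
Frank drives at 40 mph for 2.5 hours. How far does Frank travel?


Use the formula: distance = speed x time
Speed = 40 mph, Time = 2.5 hours
40 x 2.5 = 100 miles

100 miles


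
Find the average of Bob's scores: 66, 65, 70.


Add the scores:
66 + 65 + 70 = 201
Divide by the number of tests:
201 / 3 = 67

67


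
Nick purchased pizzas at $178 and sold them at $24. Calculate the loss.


Selling price = $24
Cost price = $178
Loss = cost price - selling price:
Loss = $178 - $24 = $154

$154


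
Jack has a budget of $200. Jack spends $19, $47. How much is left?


Add up expenses:
$19 + $47 = $66
Subtract from budget:
$200 - $66 = $134

$134


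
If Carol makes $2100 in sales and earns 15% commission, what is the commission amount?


Convert rate to decimal:
15% = 0.15
Multiply by sales:
$2100 x 0.15 = $315

$315


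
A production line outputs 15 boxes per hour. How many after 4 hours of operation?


Production rate: 15 boxes per hour
Time: 4 hours
Total: 15 x 4 = 60 boxes

60 boxes


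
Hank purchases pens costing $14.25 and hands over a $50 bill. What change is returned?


Start with the amount paid:
$50
Subtract the price:
$50 - $14.25 = $35.75

$35.75


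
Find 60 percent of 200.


Convert percentage to decimal:
60% = 0.6
Multiply:
200 x 0.6 = 120

120


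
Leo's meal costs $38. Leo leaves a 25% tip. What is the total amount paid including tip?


Calculate the tip:
25% of $38 = $9.50
Add tip to meal cost:
$38 + $9.50 = $47.50

$47.50


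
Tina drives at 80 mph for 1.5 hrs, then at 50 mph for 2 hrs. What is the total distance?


Leg 1 distance:
80 x 1.5 = 120 miles
Leg 2 distance:
50 x 2 = 100 miles
Total distance:
120 + 100 = 220 miles

220 miles


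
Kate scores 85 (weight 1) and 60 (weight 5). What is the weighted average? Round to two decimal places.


Weighted sum:
1 x 85 + 5 x 60 = 385
Total weight:
1 + 5 = 6
Weighted average:
385 / 6 = 64.1666... ≈ 64.17

64.17


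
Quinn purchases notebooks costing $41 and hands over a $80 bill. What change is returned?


Start with the amount paid:
$80
Subtract the price:
$80 - $41 = $39

$39


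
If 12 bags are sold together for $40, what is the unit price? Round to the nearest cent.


Total cost: $40
Number of items: 12
Unit price: $40 / 12 = $3.3333... ≈ $3.33

$3.33


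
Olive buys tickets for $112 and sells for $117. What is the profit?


Selling price = $117
Cost price = $112
Profit = selling price - cost price:
Profit = $117 - $112 = $5

$5


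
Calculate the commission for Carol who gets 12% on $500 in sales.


Convert rate to decimal:
12% = 0.12
Multiply by sales:
$500 x 0.12 = $60

$60


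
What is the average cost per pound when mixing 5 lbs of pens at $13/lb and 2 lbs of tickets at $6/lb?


Cost of pens:
5 x $13 = $65
Cost of tickets:
2 x $6 = $12
Total cost: $65 + $12 = $77
Total weight: 7 lbs
Average: $77 / 7 = $11/lb

$11/lb


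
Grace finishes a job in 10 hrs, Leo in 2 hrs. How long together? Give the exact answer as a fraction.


Grace's rate: 1/10 of the job per hour
Leo's rate: 1/2 of the job per hour
Combined rate: 1/10 + 1/2 = 3/5 per hour
Time = 1 / (3/5) = 5/3 hours (≈ 1.67 hours)

5/3 hours


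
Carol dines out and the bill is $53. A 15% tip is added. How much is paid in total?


Calculate the tip:
15% of $53 = $7.95
Add tip to meal cost:
$53 + $7.95 = $60.95

$60.95


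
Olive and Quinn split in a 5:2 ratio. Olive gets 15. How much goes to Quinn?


Find the multiplier:
15 / 5 = 3
Apply to Quinn's share:
2 x 3 = 6

6


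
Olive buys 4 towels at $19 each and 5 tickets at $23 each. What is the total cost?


Cost of towels:
4 x $19 = $76
Cost of tickets:
5 x $23 = $115
Add both:
$76 + $115 = $191

$191


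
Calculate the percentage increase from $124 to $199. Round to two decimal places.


Find the absolute change:
|199 - 124| = 75
Divide by original and multiply by 100:
75 / 124 x 100 = 60.4838...% ≈ 60.48%

60.48%


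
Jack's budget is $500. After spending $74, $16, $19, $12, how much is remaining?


Add up expenses:
$74 + $16 + $19 + $12 = $121
Subtract from budget:
$500 - $121 = $379

$379


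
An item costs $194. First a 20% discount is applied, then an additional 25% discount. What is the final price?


First discount:
20% of $194 = $38.80
Price after first discount:
$194 - $38.80 = $155.20
Second discount:
25% of $155.20 = $38.80
Final price:
$155.20 - $38.80 = $116.40

$116.40


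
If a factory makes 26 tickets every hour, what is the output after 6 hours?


Production rate: 26 tickets per hour
Time: 6 hours
Total: 26 x 6 = 156 tickets

156 tickets


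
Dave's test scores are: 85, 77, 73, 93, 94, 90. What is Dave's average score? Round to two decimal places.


Add the scores:
85 + 77 + 73 + 93 + 94 + 90 = 512
Divide by the number of tests:
512 / 6 = 85.3333... ≈ 85.33

85.33


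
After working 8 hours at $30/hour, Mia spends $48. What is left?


Calculate earnings:
8 x $30 = $240
Subtract spending:
$240 - $48 = $192

$192


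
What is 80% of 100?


Convert percentage to decimal:
80% = 0.8
Multiply:
100 x 0.8 = 80

80


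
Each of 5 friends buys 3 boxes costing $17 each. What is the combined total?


Cost per person:
3 x $17 = $51
Group total:
5 x $51 = $255

$255


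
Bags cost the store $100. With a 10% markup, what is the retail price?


Calculate the markup amount:
10% of $100 = $10
Add to cost:
$100 + $10 = $110

$110


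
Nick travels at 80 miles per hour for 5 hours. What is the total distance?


Use the formula: distance = speed x time
Speed = 80 mph, Time = 5 hours
80 x 5 = 400 miles

400 miles


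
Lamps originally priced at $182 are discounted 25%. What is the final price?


Calculate the discount amount:
25% of $182 = $45.50
Subtract from original:
$182 - $45.50 = $136.50

$136.50


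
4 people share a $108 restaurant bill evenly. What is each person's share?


Total bill: $108
Number of people: 4
Each pays: $108 / 4 = $27

$27


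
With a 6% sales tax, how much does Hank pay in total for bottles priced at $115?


Calculate the tax:
6% of $115 = $6.90
Add tax to price:
$115 + $6.90 = $121.90

$121.90


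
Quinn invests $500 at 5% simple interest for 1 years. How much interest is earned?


Use the formula I = P x R x T / 100
P x R x T = 500 x 5 x 1 = 2500
I = 2500 / 100 = $25

$25


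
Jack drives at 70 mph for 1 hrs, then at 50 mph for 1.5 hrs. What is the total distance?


Leg 1 distance:
70 x 1 = 70 miles
Leg 2 distance:
50 x 1.5 = 75 miles
Total distance:
70 + 75 = 145 miles

145 miles


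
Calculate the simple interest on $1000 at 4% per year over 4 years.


Use the formula I = P x R x T / 100
P x R x T = 1000 x 4 x 4 = 16000
I = 16000 / 100 = $160

$160


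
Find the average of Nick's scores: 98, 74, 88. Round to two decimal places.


Add the scores:
98 + 74 + 88 = 260
Divide by the number of tests:
260 / 3 = 86.6666... ≈ 86.67

86.67


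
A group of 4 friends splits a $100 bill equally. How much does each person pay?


Total bill: $100
Number of people: 4
Each pays: $100 / 4 = $25

$25


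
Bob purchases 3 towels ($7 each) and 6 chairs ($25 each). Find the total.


Cost of towels:
3 x $7 = $21
Cost of chairs:
6 x $25 = $150
Add both:
$21 + $150 = $171

$171


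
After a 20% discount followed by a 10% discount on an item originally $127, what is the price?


First discount:
20% of $127 = $25.40
Price after first discount:
$127 - $25.40 = $101.60
Second discount:
10% of $101.60 = $10.16
Final price:
$101.60 - $10.16 = $91.44

$91.44


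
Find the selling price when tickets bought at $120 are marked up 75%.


Calculate the markup amount:
75% of $120 = $90
Add to cost:
$120 + $90 = $210

$210


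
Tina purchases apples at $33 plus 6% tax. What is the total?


Calculate the tax:
6% of $33 = $1.98
Add tax to price:
$33 + $1.98 = $34.98

$34.98


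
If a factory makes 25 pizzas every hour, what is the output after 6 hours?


Production rate: 25 pizzas per hour
Time: 6 hours
Total: 25 x 6 = 150 pizzas

150 pizzas


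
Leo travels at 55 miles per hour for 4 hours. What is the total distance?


Use the formula: distance = speed x time
Speed = 55 mph, Time = 4 hours
55 x 4 = 220 miles

220 miles


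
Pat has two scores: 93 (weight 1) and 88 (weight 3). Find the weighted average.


Weighted sum:
1 x 93 + 3 x 88 = 357
Total weight:
1 + 3 = 4
Weighted average:
357 / 4 = 89.25

89.25


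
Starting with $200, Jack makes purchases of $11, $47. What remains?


Add up expenses:
$11 + $47 = $58
Subtract from budget:
$200 - $58 = $142

$142


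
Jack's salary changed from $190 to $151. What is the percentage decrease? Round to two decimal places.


Find the absolute change:
|151 - 190| = 39
Divide by original and multiply by 100:
39 / 190 x 100 = 20.5263...% ≈ 20.53%

20.53%


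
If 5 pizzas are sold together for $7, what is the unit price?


Total cost: $7
Number of items: 5
Unit price: $7 / 5 = $1.40

$1.40


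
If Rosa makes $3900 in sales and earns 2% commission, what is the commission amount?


Convert rate to decimal:
2% = 0.02
Multiply by sales:
$3900 x 0.02 = $78

$78


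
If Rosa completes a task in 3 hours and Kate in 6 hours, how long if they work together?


Rosa's rate: 1/3 of the job per hour
Kate's rate: 1/6 of the job per hour
Combined rate: 1/3 + 1/6 = 1/2 per hour
Time = 1 / (1/2) = 2 hours

2 hours


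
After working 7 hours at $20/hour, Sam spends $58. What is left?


Calculate earnings:
7 x $20 = $140
Subtract spending:
$140 - $58 = $82

$82


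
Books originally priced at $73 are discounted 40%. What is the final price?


Calculate the discount amount:
40% of $73 = $29.20
Subtract from original:
$73 - $29.20 = $43.80

$43.80


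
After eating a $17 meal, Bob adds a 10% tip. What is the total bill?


Calculate the tip:
10% of $17 = $1.70
Add tip to meal cost:
$17 + $1.70 = $18.70

$18.70


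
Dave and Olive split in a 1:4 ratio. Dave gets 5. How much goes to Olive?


Find the multiplier:
5 / 1 = 5
Apply to Olive's share:
4 x 5 = 20

20


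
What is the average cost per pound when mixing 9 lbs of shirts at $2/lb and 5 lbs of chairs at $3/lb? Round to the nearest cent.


Cost of shirts:
9 x $2 = $18
Cost of chairs:
5 x $3 = $15
Total cost: $18 + $15 = $33
Total weight: 14 lbs
Average: $33 / 14 = $2.3571... ≈ $2.36/lb

$2.36/lb


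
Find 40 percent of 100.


Convert percentage to decimal:
40% = 0.4
Multiply:
100 x 0.4 = 40

40


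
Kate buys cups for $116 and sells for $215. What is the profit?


Selling price = $215
Cost price = $116
Profit = selling price - cost price:
Profit = $215 - $116 = $99

$99


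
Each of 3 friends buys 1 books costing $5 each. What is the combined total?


Cost per person:
1 x $5 = $5
Group total:
3 x $5 = $15

$15


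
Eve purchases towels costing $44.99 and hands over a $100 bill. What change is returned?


Start with the amount paid:
$100
Subtract the price:
$100 - $44.99 = $55.01

$55.01


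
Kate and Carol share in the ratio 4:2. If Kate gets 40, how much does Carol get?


Find the multiplier:
40 / 4 = 10
Apply to Carol's share:
2 x 10 = 20

20


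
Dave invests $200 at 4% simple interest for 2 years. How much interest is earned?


Use the formula I = P x R x T / 100
P x R x T = 200 x 4 x 2 = 1600
I = 1600 / 100 = $16

$16


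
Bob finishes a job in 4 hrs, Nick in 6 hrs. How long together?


Bob's rate: 1/4 of the job per hour
Nick's rate: 1/6 of the job per hour
Combined rate: 1/4 + 1/6 = 5/12 per hour
Time = 1 / (5/12) = 12/5 = 2.4 hours

2.4 hours


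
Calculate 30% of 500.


Convert percentage to decimal:
30% = 0.3
Multiply:
500 x 0.3 = 150

150


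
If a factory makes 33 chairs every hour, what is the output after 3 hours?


Production rate: 33 chairs per hour
Time: 3 hours
Total: 33 x 3 = 99 chairs

99 chairs


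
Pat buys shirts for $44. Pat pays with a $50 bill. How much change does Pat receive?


Start with the amount paid:
$50
Subtract the price:
$50 - $44 = $6

$6


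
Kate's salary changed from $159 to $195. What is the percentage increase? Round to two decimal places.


Find the absolute change:
|195 - 159| = 36
Divide by original and multiply by 100:
36 / 159 x 100 = 22.6415...% ≈ 22.64%

22.64%


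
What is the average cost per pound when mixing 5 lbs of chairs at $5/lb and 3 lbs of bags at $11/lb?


Cost of chairs:
5 x $5 = $25
Cost of bags:
3 x $11 = $33
Total cost: $25 + $33 = $58
Total weight: 8 lbs
Average: $58 / 8 = $7.25/lb

$7.25/lb


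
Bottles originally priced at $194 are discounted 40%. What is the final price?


Calculate the discount amount:
40% of $194 = $77.60
Subtract from original:
$194 - $77.60 = $116.40

$116.40


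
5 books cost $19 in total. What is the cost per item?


Total cost: $19
Number of items: 5
Unit price: $19 / 5 = $3.80

$3.80


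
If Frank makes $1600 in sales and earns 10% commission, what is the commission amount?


Convert rate to decimal:
10% = 0.1
Multiply by sales:
$1600 x 0.1 = $160

$160


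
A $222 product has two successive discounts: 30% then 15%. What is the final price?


First discount:
30% of $222 = $66.60
Price after first discount:
$222 - $66.60 = $155.40
Second discount:
15% of $155.40 = $23.31
Final price:
$155.40 - $23.31 = $132.09

$132.09


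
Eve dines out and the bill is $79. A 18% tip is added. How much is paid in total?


Calculate the tip:
18% of $79 = $14.22
Add tip to meal cost:
$79 + $14.22 = $93.22

$93.22


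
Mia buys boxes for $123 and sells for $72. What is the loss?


Selling price = $72
Cost price = $123
Loss = cost price - selling price:
Loss = $123 - $72 = $51

$51


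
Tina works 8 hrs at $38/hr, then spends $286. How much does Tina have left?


Calculate earnings:
8 x $38 = $304
Subtract spending:
$304 - $286 = $18

$18


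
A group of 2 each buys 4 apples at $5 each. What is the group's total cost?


Cost per person:
4 x $5 = $20
Group total:
2 x $20 = $40

$40


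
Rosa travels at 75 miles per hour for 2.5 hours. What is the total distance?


Use the formula: distance = speed x time
Speed = 75 mph, Time = 2.5 hours
75 x 2.5 = 187.5 miles

187.5 miles


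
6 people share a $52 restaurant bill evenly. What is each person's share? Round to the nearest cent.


Total bill: $52
Number of people: 6
Each pays: $52 / 6 = $8.6666... ≈ $8.67

$8.67


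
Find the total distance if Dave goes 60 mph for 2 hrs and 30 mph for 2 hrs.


Leg 1 distance:
60 x 2 = 120 miles
Leg 2 distance:
30 x 2 = 60 miles
Total distance:
120 + 60 = 180 miles

180 miles


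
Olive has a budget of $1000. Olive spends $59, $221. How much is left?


Add up expenses:
$59 + $221 = $280
Subtract from budget:
$1000 - $280 = $720

$720


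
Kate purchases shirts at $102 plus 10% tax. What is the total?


Calculate the tax:
10% of $102 = $10.20
Add tax to price:
$102 + $10.20 = $112.20

$112.20


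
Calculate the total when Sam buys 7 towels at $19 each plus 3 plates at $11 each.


Cost of towels:
7 x $19 = $133
Cost of plates:
3 x $11 = $33
Add both:
$133 + $33 = $166

$166


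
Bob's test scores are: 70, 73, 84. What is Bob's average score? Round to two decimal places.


Add the scores:
70 + 73 + 84 = 227
Divide by the number of tests:
227 / 3 = 75.6666... ≈ 75.67

75.67


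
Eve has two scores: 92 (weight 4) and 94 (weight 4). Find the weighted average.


Weighted sum:
4 x 92 + 4 x 94 = 744
Total weight:
4 + 4 = 8
Weighted average:
744 / 8 = 93

93


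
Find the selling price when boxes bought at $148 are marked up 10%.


Calculate the markup amount:
10% of $148 = $14.80
Add to cost:
$148 + $14.80 = $162.80

$162.80


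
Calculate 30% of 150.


Convert percentage to decimal:
30% = 0.3
Multiply:
150 x 0.3 = 45

45


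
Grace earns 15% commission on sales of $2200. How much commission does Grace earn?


Convert rate to decimal:
15% = 0.15
Multiply by sales:
$2200 x 0.15 = $330

$330


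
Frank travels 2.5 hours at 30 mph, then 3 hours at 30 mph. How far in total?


Leg 1 distance:
30 x 2.5 = 75 miles
Leg 2 distance:
30 x 3 = 90 miles
Total distance:
75 + 90 = 165 miles

165 miles


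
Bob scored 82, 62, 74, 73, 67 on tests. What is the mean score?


Add the scores:
82 + 62 + 74 + 73 + 67 = 358
Divide by the number of tests:
358 / 5 = 71.6

71.6


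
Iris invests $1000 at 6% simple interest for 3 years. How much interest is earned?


Use the formula I = P x R x T / 100
P x R x T = 1000 x 6 x 3 = 18000
I = 18000 / 100 = $180

$180


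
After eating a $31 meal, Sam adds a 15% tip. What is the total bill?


Calculate the tip:
15% of $31 = $4.65
Add tip to meal cost:
$31 + $4.65 = $35.65

$35.65


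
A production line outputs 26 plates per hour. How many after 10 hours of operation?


Production rate: 26 plates per hour
Time: 10 hours
Total: 26 x 10 = 260 plates

260 plates


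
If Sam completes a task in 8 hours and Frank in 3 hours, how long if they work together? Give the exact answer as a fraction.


Sam's rate: 1/8 of the job per hour
Frank's rate: 1/3 of the job per hour
Combined rate: 1/8 + 1/3 = 11/24 per hour
Time = 1 / (11/24) = 24/11 hours (≈ 2.18 hours)

24/11 hours


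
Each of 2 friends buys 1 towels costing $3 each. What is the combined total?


Cost per person:
1 x $3 = $3
Group total:
2 x $3 = $6

$6


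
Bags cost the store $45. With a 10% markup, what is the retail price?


Calculate the markup amount:
10% of $45 = $4.50
Add to cost:
$45 + $4.50 = $49.50

$49.50


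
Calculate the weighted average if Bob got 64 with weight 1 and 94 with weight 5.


Weighted sum:
1 x 64 + 5 x 94 = 534
Total weight:
1 + 5 = 6
Weighted average:
534 / 6 = 89

89


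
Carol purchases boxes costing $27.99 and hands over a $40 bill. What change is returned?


Start with the amount paid:
$40
Subtract the price:
$40 - $27.99 = $12.01

$12.01


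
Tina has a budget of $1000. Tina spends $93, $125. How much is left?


Add up expenses:
$93 + $125 = $218
Subtract from budget:
$1000 - $218 = $782

$782


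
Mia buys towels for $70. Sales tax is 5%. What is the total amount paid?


Calculate the tax:
5% of $70 = $3.50
Add tax to price:
$70 + $3.50 = $73.50

$73.50


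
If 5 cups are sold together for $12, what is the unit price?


Total cost: $12
Number of items: 5
Unit price: $12 / 5 = $2.40

$2.40


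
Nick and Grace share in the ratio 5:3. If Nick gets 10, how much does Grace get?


Find the multiplier:
10 / 5 = 2
Apply to Grace's share:
3 x 2 = 6

6


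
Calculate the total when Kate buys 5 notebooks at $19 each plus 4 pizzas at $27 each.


Cost of notebooks:
5 x $19 = $95
Cost of pizzas:
4 x $27 = $108
Add both:
$95 + $108 = $203

$203


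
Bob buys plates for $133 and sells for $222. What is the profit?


Selling price = $222
Cost price = $133
Profit = selling price - cost price:
Profit = $222 - $133 = $89

$89


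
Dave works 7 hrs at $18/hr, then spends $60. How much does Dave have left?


Calculate earnings:
7 x $18 = $126
Subtract spending:
$126 - $60 = $66

$66


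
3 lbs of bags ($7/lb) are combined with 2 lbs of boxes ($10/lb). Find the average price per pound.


Cost of bags:
3 x $7 = $21
Cost of boxes:
2 x $10 = $20
Total cost: $21 + $20 = $41
Total weight: 5 lbs
Average: $41 / 5 = $8.20/lb

$8.20/lb


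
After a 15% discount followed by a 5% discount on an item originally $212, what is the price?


First discount:
15% of $212 = $31.80
Price after first discount:
$212 - $31.80 = $180.20
Second discount:
5% of $180.20 = $9.01
Final price:
$180.20 - $9.01 = $171.19

$171.19


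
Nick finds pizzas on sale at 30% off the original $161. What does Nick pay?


Calculate the discount amount:
30% of $161 = $48.30
Subtract from original:
$161 - $48.30 = $112.70

$112.70


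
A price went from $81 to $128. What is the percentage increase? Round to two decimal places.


Find the absolute change:
|128 - 81| = 47
Divide by original and multiply by 100:
47 / 81 x 100 = 58.0246...% ≈ 58.02%

58.02%


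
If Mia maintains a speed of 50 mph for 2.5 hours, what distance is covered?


Use the formula: distance = speed x time
Speed = 50 mph, Time = 2.5 hours
50 x 2.5 = 125 miles

125 miles


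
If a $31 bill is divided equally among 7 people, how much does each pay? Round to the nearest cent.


Total bill: $31
Number of people: 7
Each pays: $31 / 7 = $4.4285... ≈ $4.43

$4.43


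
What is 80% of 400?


Convert percentage to decimal:
80% = 0.8
Multiply:
400 x 0.8 = 320

320


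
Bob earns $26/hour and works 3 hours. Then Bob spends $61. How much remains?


Calculate earnings:
3 x $26 = $78
Subtract spending:
$78 - $61 = $17

$17


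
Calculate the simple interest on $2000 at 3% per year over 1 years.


Use the formula I = P x R x T / 100
P x R x T = 2000 x 3 x 1 = 6000
I = 6000 / 100 = $60

$60


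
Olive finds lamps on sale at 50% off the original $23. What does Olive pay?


Calculate the discount amount:
50% of $23 = $11.50
Subtract from original:
$23 - $11.50 = $11.50

$11.50


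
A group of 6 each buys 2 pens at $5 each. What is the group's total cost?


Cost per person:
2 x $5 = $10
Group total:
6 x $10 = $60

$60


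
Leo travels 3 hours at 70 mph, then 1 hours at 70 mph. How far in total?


Leg 1 distance:
70 x 3 = 210 miles
Leg 2 distance:
70 x 1 = 70 miles
Total distance:
210 + 70 = 280 miles

280 miles


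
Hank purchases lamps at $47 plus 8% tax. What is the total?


Calculate the tax:
8% of $47 = $3.76
Add tax to price:
$47 + $3.76 = $50.76

$50.76


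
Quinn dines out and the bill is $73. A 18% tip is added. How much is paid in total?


Calculate the tip:
18% of $73 = $13.14
Add tip to meal cost:
$73 + $13.14 = $86.14

$86.14


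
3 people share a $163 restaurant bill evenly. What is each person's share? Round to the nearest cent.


Total bill: $163
Number of people: 3
Each pays: $163 / 3 = $54.3333... ≈ $54.33

$54.33


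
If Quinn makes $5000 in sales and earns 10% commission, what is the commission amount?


Convert rate to decimal:
10% = 0.1
Multiply by sales:
$5000 x 0.1 = $500

$500


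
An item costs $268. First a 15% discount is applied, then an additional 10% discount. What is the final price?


First discount:
15% of $268 = $40.20
Price after first discount:
$268 - $40.20 = $227.80
Second discount:
10% of $227.80 = $22.78
Final price:
$227.80 - $22.78 = $205.02

$205.02


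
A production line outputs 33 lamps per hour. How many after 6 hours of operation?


Production rate: 33 lamps per hour
Time: 6 hours
Total: 33 x 6 = 198 lamps

198 lamps


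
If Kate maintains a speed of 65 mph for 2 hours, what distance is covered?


Use the formula: distance = speed x time
Speed = 65 mph, Time = 2 hours
65 x 2 = 130 miles

130 miles


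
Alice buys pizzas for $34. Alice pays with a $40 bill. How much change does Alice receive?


Start with the amount paid:
$40
Subtract the price:
$40 - $34 = $6

$6


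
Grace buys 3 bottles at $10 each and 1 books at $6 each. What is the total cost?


Cost of bottles:
3 x $10 = $30
Cost of books:
1 x $6 = $6
Add both:
$30 + $6 = $36

$36


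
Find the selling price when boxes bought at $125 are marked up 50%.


Calculate the markup amount:
50% of $125 = $62.50
Add to cost:
$125 + $62.50 = $187.50

$187.50


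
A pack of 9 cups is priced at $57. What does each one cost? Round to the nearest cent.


Total cost: $57
Number of items: 9
Unit price: $57 / 9 = $6.3333... ≈ $6.33

$6.33


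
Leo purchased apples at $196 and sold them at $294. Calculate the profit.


Selling price = $294
Cost price = $196
Profit = selling price - cost price:
Profit = $294 - $196 = $98

$98


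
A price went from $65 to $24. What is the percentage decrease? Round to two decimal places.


Find the absolute change:
|24 - 65| = 41
Divide by original and multiply by 100:
41 / 65 x 100 = 63.0769...% ≈ 63.08%

63.08%


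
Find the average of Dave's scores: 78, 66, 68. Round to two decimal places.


Add the scores:
78 + 66 + 68 = 212
Divide by the number of tests:
212 / 3 = 70.6666... ≈ 70.67

70.67


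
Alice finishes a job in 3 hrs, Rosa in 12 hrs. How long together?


Alice's rate: 1/3 of the job per hour
Rosa's rate: 1/12 of the job per hour
Combined rate: 1/3 + 1/12 = 5/12 per hour
Time = 1 / (5/12) = 12/5 = 2.4 hours

2.4 hours


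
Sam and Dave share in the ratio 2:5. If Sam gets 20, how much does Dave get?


Find the multiplier:
20 / 2 = 10
Apply to Dave's share:
5 x 10 = 50

50


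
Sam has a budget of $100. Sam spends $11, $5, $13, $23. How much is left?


Add up expenses:
$11 + $5 + $13 + $23 = $52
Subtract from budget:
$100 - $52 = $48

$48


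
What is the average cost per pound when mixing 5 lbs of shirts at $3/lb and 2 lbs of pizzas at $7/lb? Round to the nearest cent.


Cost of shirts:
5 x $3 = $15
Cost of pizzas:
2 x $7 = $14
Total cost: $15 + $14 = $29
Total weight: 7 lbs
Average: $29 / 7 = $4.1428... ≈ $4.14/lb

$4.14/lb


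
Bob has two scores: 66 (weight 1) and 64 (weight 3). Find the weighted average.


Weighted sum:
1 x 66 + 3 x 64 = 258
Total weight:
1 + 3 = 4
Weighted average:
258 / 4 = 64.5

64.5


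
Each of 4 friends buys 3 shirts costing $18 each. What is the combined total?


Cost per person:
3 x $18 = $54
Group total:
4 x $54 = $216

$216


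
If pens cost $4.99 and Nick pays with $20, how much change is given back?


Start with the amount paid:
$20
Subtract the price:
$20 - $4.99 = $15.01

$15.01


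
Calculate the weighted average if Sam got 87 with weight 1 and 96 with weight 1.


Weighted sum:
1 x 87 + 1 x 96 = 183
Total weight:
1 + 1 = 2
Weighted average:
183 / 2 = 91.5

91.5


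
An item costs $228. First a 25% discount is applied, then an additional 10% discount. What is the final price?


First discount:
25% of $228 = $57
Price after first discount:
$228 - $57 = $171
Second discount:
10% of $171 = $17.10
Final price:
$171 - $17.10 = $153.90

$153.90


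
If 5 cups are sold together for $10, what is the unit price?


Total cost: $10
Number of items: 5
Unit price: $10 / 5 = $2

$2


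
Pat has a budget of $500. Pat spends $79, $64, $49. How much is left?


Add up expenses:
$79 + $64 + $49 = $192
Subtract from budget:
$500 - $192 = $308

$308


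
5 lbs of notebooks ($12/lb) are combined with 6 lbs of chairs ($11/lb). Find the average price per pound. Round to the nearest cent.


Cost of notebooks:
5 x $12 = $60
Cost of chairs:
6 x $11 = $66
Total cost: $60 + $66 = $126
Total weight: 11 lbs
Average: $126 / 11 = $11.4545... ≈ $11.45/lb

$11.45/lb


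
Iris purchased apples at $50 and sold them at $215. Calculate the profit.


Selling price = $215
Cost price = $50
Profit = selling price - cost price:
Profit = $215 - $50 = $165

$165


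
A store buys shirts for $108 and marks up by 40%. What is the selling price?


Calculate the markup amount:
40% of $108 = $43.20
Add to cost:
$108 + $43.20 = $151.20

$151.20


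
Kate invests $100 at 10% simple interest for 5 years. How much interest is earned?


Use the formula I = P x R x T / 100
P x R x T = 100 x 10 x 5 = 5000
I = 5000 / 100 = $50

$50


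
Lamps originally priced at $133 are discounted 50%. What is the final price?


Calculate the discount amount:
50% of $133 = $66.50
Subtract from original:
$133 - $66.50 = $66.50

$66.50


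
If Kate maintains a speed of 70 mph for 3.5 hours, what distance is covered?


Use the formula: distance = speed x time
Speed = 70 mph, Time = 3.5 hours
70 x 3.5 = 245 miles

245 miles


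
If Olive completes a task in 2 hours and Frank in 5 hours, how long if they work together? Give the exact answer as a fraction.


Olive's rate: 1/2 of the job per hour
Frank's rate: 1/5 of the job per hour
Combined rate: 1/2 + 1/5 = 7/10 per hour
Time = 1 / (7/10) = 10/7 hours (≈ 1.43 hours)

10/7 hours


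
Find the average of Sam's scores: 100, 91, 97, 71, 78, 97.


Add the scores:
100 + 91 + 97 + 71 + 78 + 97 = 534
Divide by the number of tests:
534 / 6 = 89

89


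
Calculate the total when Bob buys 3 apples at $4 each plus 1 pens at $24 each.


Cost of apples:
3 x $4 = $12
Cost of pens:
1 x $24 = $24
Add both:
$12 + $24 = $36

$36


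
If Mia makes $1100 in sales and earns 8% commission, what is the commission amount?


Convert rate to decimal:
8% = 0.08
Multiply by sales:
$1100 x 0.08 = $88

$88


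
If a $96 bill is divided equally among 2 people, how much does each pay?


Total bill: $96
Number of people: 2
Each pays: $96 / 2 = $48

$48


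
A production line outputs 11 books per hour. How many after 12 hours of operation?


Production rate: 11 books per hour
Time: 12 hours
Total: 11 x 12 = 132 books

132 books


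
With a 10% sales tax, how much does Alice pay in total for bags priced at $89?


Calculate the tax:
10% of $89 = $8.90
Add tax to price:
$89 + $8.90 = $97.90

$97.90


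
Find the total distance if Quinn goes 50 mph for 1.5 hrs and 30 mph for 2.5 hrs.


Leg 1 distance:
50 x 1.5 = 75 miles
Leg 2 distance:
30 x 2.5 = 75 miles
Total distance:
75 + 75 = 150 miles

150 miles


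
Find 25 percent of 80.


Convert percentage to decimal:
25% = 0.25
Multiply:
80 x 0.25 = 20

20


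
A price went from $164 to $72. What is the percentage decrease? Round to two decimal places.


Find the absolute change:
|72 - 164| = 92
Divide by original and multiply by 100:
92 / 164 x 100 = 56.0975...% ≈ 56.1%

56.1%


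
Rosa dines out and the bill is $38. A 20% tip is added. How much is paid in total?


Calculate the tip:
20% of $38 = $7.60
Add tip to meal cost:
$38 + $7.60 = $45.60

$45.60


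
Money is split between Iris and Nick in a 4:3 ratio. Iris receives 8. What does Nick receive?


Find the multiplier:
8 / 4 = 2
Apply to Nick's share:
3 x 2 = 6

6


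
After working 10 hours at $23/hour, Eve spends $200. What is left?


Calculate earnings:
10 x $23 = $230
Subtract spending:
$230 - $200 = $30

$30


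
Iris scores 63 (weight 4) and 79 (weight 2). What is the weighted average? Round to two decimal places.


Weighted sum:
4 x 63 + 2 x 79 = 410
Total weight:
4 + 2 = 6
Weighted average:
410 / 6 = 68.3333... ≈ 68.33

68.33


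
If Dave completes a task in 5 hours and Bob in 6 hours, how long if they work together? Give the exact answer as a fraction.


Dave's rate: 1/5 of the job per hour
Bob's rate: 1/6 of the job per hour
Combined rate: 1/5 + 1/6 = 11/30 per hour
Time = 1 / (11/30) = 30/11 hours (≈ 2.73 hours)

30/11 hours


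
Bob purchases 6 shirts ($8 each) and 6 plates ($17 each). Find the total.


Cost of shirts:
6 x $8 = $48
Cost of plates:
6 x $17 = $102
Add both:
$48 + $102 = $150

$150


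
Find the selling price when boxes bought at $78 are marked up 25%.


Calculate the markup amount:
25% of $78 = $19.50
Add to cost:
$78 + $19.50 = $97.50

$97.50


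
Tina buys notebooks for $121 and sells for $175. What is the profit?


Selling price = $175
Cost price = $121
Profit = selling price - cost price:
Profit = $175 - $121 = $54

$54
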